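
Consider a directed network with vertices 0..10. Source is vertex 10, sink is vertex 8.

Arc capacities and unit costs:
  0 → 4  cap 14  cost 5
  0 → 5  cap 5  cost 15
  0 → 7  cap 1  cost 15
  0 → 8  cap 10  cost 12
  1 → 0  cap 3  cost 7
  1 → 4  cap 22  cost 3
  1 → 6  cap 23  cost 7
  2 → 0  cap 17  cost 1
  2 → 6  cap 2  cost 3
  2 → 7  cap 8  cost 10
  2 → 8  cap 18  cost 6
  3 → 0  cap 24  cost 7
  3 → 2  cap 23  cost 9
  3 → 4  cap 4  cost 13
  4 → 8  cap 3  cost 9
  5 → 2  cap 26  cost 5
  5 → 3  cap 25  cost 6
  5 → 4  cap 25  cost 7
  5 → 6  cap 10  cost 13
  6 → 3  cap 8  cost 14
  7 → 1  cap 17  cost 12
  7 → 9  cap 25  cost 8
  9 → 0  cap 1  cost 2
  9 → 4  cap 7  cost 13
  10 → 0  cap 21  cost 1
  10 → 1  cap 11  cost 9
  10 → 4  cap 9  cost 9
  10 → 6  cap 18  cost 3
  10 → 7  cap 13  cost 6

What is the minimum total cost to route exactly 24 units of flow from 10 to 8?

shortest-cost path #1: 10→0→8 push 10 @ unit cost 13 (adds 130)
shortest-cost path #2: 10→0→4→8 push 3 @ unit cost 15 (adds 45)
shortest-cost path #3: 10→0→5→2→8 push 5 @ unit cost 27 (adds 135)
shortest-cost path #4: 10→6→3→2→8 push 6 @ unit cost 32 (adds 192)
total cost = 502

Minimum cost for 24 units: 502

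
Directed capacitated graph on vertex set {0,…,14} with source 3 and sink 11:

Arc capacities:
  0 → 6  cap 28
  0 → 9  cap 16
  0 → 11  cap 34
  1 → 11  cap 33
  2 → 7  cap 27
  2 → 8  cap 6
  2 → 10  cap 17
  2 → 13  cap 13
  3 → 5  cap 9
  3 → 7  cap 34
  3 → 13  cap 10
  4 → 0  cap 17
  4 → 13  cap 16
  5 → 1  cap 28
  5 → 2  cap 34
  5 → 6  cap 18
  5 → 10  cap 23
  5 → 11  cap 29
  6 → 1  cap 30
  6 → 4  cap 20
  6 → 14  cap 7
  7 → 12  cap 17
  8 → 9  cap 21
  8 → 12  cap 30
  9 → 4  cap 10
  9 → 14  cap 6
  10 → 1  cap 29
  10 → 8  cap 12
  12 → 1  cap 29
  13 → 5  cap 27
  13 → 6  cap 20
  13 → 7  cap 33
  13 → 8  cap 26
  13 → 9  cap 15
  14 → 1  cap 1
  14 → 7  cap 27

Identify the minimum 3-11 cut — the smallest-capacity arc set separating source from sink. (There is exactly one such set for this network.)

augment #1: 3→5→11 push 9
augment #2: 3→13→5→11 push 10
augment #3: 3→7→12→1→11 push 17
max flow = 36; residual-reachable set from 3 gives S-side
cut edges (S→T): {(3,5), (3,13), (7,12)} total cap 36

Min-cut arcs: {(3,5), (3,13), (7,12)} (total capacity 36)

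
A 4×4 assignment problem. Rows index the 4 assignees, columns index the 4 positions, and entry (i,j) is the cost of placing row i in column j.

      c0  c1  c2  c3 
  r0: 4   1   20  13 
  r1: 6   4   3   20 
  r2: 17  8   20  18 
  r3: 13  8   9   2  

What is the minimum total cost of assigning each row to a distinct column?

Minimum assignment cost: 17

optimal assignment: row0→col0 (cost 4), row1→col2 (cost 3), row2→col1 (cost 8), row3→col3 (cost 2)
total = 4 + 3 + 8 + 2 = 17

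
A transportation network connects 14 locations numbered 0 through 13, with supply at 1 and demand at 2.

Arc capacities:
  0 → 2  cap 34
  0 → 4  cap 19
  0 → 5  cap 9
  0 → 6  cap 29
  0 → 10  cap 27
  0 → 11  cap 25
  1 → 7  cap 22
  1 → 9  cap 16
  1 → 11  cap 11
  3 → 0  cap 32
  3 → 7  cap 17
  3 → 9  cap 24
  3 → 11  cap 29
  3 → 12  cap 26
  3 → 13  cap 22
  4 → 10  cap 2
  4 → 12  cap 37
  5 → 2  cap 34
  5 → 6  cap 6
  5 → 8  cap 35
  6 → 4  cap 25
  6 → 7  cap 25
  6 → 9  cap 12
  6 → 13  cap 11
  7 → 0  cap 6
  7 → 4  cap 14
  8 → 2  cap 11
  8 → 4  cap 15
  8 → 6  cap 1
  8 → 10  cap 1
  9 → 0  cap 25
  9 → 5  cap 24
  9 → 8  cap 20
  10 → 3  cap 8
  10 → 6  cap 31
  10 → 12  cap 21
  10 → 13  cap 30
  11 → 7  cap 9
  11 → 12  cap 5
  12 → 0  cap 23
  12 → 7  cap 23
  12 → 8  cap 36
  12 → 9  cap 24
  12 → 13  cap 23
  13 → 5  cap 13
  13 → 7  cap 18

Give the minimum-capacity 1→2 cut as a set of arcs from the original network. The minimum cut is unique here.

augment #1: 1→7→0→2 push 6
augment #2: 1→9→0→2 push 16
augment #3: 1→11→12→0→2 push 5
augment #4: 1→7→4→12→0→2 push 7
augment #5: 1→7→4→12→8→2 push 7
max flow = 41; residual-reachable set from 1 gives S-side
cut edges (S→T): {(1,9), (7,0), (7,4), (11,12)} total cap 41

Min-cut arcs: {(1,9), (7,0), (7,4), (11,12)} (total capacity 41)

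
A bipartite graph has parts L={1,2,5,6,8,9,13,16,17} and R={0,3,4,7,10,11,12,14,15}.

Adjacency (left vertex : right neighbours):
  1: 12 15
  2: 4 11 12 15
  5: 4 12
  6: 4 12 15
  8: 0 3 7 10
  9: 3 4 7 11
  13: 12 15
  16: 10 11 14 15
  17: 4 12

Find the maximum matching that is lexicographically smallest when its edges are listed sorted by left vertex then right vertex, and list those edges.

Lex-smallest maximum matching: {(1,12), (2,11), (5,4), (6,15), (8,0), (9,3), (16,10)}

|M| = 7 (so the lex-smallest maximum matching has 7 edges)
process left vertices in ascending order; for each, take the smallest-labelled available neighbour that still permits 7 edges overall, or leave it unmatched if none does
lex-smallest matching: {1-12, 2-11, 5-4, 6-15, 8-0, 9-3, 16-10}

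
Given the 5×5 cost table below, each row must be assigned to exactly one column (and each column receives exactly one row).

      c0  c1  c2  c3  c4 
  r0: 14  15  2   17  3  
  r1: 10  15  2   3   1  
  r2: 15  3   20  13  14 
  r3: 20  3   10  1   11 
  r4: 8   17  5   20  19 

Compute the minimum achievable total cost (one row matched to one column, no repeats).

Minimum assignment cost: 15

optimal assignment: row0→col2 (cost 2), row1→col4 (cost 1), row2→col1 (cost 3), row3→col3 (cost 1), row4→col0 (cost 8)
total = 2 + 1 + 3 + 1 + 8 = 15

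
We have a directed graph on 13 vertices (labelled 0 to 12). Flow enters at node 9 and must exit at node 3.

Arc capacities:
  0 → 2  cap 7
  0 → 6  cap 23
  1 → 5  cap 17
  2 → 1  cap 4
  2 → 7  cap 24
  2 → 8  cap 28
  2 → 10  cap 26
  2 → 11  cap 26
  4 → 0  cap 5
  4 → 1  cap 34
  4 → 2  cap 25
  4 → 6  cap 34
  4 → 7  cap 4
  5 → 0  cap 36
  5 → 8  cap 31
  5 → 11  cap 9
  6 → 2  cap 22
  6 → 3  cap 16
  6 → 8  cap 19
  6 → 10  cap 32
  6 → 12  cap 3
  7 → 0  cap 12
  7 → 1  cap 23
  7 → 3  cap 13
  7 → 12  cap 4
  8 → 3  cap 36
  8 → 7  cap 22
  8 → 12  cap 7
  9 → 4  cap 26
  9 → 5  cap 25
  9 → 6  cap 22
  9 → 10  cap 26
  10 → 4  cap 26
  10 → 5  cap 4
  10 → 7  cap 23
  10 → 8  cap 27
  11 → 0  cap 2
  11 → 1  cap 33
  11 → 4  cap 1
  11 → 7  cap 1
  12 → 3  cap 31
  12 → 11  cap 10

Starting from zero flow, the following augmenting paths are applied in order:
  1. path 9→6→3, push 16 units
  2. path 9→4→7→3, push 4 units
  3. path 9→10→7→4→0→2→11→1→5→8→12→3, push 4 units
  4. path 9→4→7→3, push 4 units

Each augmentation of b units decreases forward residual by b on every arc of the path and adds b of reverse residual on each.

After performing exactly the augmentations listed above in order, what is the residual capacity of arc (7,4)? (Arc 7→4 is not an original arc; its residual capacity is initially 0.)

Residual capacity of (7,4): 4

after path 1 (9→6→3, push 16): res(7,4)=0
after path 2 (9→4→7→3, push 4): res(7,4)=4
after path 3 (9→10→7→4→0→2→11→1→5→8→12→3, push 4): res(7,4)=0
after path 4 (9→4→7→3, push 4): res(7,4)=4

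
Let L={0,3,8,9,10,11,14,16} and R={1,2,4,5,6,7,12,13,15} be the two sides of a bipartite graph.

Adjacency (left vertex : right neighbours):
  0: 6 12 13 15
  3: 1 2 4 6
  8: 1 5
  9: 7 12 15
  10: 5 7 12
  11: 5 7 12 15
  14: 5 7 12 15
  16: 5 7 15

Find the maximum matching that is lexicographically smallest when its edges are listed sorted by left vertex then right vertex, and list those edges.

|M| = 7 (so the lex-smallest maximum matching has 7 edges)
process left vertices in ascending order; for each, take the smallest-labelled available neighbour that still permits 7 edges overall, or leave it unmatched if none does
lex-smallest matching: {0-6, 3-2, 8-1, 9-7, 10-5, 11-12, 14-15}

Lex-smallest maximum matching: {(0,6), (3,2), (8,1), (9,7), (10,5), (11,12), (14,15)}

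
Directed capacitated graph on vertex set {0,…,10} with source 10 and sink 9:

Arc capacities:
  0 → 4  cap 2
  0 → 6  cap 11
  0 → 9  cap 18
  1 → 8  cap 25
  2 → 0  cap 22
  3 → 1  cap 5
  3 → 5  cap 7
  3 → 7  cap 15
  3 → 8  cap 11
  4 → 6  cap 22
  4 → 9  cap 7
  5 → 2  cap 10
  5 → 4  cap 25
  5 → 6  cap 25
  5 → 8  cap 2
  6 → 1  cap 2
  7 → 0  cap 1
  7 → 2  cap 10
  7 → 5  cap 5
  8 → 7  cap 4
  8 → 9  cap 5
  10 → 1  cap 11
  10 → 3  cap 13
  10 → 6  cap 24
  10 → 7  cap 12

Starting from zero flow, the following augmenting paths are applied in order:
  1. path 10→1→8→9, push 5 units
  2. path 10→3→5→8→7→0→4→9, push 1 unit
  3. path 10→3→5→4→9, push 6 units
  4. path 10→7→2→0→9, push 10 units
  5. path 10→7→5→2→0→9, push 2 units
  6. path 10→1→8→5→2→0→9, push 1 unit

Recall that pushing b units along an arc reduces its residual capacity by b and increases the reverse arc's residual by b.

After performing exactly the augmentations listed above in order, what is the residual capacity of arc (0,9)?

Residual capacity of (0,9): 5

after path 1 (10→1→8→9, push 5): res(0,9)=18
after path 2 (10→3→5→8→7→0→4→9, push 1): res(0,9)=18
after path 3 (10→3→5→4→9, push 6): res(0,9)=18
after path 4 (10→7→2→0→9, push 10): res(0,9)=8
after path 5 (10→7→5→2→0→9, push 2): res(0,9)=6
after path 6 (10→1→8→5→2→0→9, push 1): res(0,9)=5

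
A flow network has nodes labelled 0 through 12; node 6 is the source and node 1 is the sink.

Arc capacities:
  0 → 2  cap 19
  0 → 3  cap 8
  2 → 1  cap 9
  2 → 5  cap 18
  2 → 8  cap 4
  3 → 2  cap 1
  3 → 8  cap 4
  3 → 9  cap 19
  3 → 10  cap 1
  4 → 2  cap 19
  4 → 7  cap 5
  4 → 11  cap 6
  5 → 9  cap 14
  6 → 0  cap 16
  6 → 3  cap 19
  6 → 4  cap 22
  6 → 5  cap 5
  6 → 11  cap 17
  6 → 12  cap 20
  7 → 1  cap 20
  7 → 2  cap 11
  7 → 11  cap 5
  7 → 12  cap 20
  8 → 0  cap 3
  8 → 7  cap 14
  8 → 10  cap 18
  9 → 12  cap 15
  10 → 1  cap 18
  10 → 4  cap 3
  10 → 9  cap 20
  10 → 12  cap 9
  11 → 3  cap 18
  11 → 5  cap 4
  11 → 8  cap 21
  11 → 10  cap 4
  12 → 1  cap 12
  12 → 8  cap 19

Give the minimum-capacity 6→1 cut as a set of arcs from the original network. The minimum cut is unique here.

Min-cut arcs: {(2,1), (4,7), (8,7), (10,1), (12,1)} (total capacity 58)

augment #1: 6→12→1 push 12
augment #2: 6→0→2→1 push 9
augment #3: 6→3→10→1 push 1
augment #4: 6→4→7→1 push 5
augment #5: 6→11→10→1 push 4
augment #6: 6→3→8→7→1 push 4
augment #7: 6→11→8→7→1 push 10
augment #8: 6→11→8→10→1 push 3
augment #9: 6→12→8→10→1 push 8
augment #10: 6→0→2→8→10→1 push 2
max flow = 58; residual-reachable set from 6 gives S-side
cut edges (S→T): {(2,1), (4,7), (8,7), (10,1), (12,1)} total cap 58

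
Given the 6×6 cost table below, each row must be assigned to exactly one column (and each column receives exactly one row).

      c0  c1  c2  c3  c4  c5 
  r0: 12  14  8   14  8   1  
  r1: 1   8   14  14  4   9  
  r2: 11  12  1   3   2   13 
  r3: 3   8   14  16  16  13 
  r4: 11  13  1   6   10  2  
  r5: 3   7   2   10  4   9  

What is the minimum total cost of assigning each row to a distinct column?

Minimum assignment cost: 18

optimal assignment: row0→col5 (cost 1), row1→col0 (cost 1), row2→col3 (cost 3), row3→col1 (cost 8), row4→col2 (cost 1), row5→col4 (cost 4)
total = 1 + 1 + 3 + 8 + 1 + 4 = 18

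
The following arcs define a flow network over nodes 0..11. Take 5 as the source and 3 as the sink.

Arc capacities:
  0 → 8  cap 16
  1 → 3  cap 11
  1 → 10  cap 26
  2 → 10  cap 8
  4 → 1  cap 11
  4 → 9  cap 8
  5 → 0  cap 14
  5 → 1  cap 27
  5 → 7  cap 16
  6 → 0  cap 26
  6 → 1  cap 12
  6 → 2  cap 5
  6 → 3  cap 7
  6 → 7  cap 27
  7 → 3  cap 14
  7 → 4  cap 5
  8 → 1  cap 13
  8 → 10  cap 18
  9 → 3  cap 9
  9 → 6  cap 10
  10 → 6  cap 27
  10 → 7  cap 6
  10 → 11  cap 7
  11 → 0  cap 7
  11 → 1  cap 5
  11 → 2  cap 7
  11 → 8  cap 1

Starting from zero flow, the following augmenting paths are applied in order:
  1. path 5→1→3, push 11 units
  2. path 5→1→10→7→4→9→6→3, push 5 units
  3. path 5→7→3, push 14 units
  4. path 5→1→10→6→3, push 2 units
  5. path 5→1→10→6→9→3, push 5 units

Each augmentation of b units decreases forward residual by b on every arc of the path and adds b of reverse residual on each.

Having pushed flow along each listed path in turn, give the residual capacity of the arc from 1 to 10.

Residual capacity of (1,10): 14

after path 1 (5→1→3, push 11): res(1,10)=26
after path 2 (5→1→10→7→4→9→6→3, push 5): res(1,10)=21
after path 3 (5→7→3, push 14): res(1,10)=21
after path 4 (5→1→10→6→3, push 2): res(1,10)=19
after path 5 (5→1→10→6→9→3, push 5): res(1,10)=14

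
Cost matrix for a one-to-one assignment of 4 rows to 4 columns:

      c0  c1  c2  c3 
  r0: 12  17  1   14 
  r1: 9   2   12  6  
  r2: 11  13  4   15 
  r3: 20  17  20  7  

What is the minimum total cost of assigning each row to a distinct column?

Minimum assignment cost: 21

optimal assignment: row0→col2 (cost 1), row1→col1 (cost 2), row2→col0 (cost 11), row3→col3 (cost 7)
total = 1 + 2 + 11 + 7 = 21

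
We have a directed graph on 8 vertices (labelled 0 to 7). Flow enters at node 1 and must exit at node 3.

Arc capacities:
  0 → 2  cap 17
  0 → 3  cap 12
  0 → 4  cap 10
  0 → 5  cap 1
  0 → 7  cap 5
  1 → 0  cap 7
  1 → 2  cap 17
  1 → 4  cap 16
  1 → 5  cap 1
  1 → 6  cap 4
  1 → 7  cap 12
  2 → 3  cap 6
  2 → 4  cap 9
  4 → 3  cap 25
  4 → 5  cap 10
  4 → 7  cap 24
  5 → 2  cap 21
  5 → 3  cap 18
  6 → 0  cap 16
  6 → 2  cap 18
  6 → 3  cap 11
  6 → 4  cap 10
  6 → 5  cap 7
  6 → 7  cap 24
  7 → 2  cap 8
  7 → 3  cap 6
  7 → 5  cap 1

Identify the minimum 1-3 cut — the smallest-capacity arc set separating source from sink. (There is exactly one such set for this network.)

Min-cut arcs: {(1,0), (1,4), (1,5), (1,6), (2,3), (2,4), (7,3), (7,5)} (total capacity 50)

augment #1: 1→0→3 push 7
augment #2: 1→2→3 push 6
augment #3: 1→4→3 push 16
augment #4: 1→5→3 push 1
augment #5: 1→6→3 push 4
augment #6: 1→7→3 push 6
augment #7: 1→2→4→3 push 9
augment #8: 1→7→5→3 push 1
max flow = 50; residual-reachable set from 1 gives S-side
cut edges (S→T): {(1,0), (1,4), (1,5), (1,6), (2,3), (2,4), (7,3), (7,5)} total cap 50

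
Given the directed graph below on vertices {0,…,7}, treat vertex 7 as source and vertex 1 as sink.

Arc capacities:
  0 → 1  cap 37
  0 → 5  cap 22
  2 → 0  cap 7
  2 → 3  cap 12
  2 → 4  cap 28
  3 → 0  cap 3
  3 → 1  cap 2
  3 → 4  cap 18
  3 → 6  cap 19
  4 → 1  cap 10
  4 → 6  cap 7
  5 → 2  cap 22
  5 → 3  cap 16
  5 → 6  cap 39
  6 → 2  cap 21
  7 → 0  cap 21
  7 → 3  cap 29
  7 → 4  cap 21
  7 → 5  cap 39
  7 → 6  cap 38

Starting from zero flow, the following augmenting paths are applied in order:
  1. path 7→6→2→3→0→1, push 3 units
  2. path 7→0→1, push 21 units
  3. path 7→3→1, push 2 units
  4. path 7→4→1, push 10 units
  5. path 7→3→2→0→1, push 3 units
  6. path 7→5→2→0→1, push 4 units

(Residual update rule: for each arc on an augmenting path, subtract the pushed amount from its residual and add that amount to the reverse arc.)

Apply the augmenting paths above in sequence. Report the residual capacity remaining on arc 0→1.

Residual capacity of (0,1): 6

after path 1 (7→6→2→3→0→1, push 3): res(0,1)=34
after path 2 (7→0→1, push 21): res(0,1)=13
after path 3 (7→3→1, push 2): res(0,1)=13
after path 4 (7→4→1, push 10): res(0,1)=13
after path 5 (7→3→2→0→1, push 3): res(0,1)=10
after path 6 (7→5→2→0→1, push 4): res(0,1)=6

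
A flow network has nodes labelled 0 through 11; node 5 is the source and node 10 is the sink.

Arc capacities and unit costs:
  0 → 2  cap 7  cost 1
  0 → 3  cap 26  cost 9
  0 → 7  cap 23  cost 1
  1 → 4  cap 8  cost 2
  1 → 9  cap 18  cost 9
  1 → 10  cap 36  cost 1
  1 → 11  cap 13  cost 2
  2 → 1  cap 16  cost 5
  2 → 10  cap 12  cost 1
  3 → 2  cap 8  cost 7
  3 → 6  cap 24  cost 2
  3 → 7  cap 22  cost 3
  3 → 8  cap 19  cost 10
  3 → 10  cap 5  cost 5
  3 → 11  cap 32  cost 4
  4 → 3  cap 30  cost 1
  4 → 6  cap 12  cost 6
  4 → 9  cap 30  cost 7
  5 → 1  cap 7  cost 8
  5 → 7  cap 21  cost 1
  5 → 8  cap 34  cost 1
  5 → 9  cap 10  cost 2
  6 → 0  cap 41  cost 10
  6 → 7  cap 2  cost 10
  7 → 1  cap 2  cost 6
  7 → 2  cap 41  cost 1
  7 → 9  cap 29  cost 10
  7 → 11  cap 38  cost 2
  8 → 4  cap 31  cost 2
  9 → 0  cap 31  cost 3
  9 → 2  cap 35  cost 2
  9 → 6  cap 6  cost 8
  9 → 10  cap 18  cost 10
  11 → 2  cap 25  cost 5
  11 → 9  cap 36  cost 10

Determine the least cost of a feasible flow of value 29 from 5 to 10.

shortest-cost path #1: 5→7→2→10 push 12 @ unit cost 3 (adds 36)
shortest-cost path #2: 5→7→1→10 push 2 @ unit cost 8 (adds 16)
shortest-cost path #3: 5→7→2→1→10 push 7 @ unit cost 8 (adds 56)
shortest-cost path #4: 5→1→10 push 7 @ unit cost 9 (adds 63)
shortest-cost path #5: 5→8→4→3→10 push 1 @ unit cost 9 (adds 9)
total cost = 180

Minimum cost for 29 units: 180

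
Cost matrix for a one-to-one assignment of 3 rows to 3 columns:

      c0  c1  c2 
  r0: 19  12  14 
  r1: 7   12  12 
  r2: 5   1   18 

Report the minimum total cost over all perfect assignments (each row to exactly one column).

optimal assignment: row0→col2 (cost 14), row1→col0 (cost 7), row2→col1 (cost 1)
total = 14 + 7 + 1 = 22

Minimum assignment cost: 22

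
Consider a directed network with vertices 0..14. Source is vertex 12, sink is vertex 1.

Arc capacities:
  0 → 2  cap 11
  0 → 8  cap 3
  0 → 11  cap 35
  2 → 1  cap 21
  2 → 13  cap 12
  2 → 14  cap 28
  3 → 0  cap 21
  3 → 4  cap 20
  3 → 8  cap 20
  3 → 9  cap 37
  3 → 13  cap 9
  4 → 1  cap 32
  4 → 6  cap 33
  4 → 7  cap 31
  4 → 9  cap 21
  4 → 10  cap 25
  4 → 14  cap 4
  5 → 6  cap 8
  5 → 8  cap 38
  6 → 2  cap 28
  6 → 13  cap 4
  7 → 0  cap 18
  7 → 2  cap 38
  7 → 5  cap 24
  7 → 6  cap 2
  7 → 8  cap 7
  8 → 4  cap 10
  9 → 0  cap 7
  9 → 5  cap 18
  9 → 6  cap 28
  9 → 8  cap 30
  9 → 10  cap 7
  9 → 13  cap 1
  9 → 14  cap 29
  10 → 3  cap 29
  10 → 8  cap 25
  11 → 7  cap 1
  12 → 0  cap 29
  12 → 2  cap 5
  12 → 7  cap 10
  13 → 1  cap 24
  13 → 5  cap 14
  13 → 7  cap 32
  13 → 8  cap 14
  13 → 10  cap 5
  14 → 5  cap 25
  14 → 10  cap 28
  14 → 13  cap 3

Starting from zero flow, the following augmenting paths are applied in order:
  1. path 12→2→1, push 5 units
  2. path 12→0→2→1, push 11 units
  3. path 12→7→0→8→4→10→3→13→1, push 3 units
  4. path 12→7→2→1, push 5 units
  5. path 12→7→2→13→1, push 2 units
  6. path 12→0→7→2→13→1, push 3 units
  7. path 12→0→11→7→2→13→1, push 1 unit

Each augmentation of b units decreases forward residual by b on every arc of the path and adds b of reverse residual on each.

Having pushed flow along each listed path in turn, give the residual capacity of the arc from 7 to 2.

after path 1 (12→2→1, push 5): res(7,2)=38
after path 2 (12→0→2→1, push 11): res(7,2)=38
after path 3 (12→7→0→8→4→10→3→13→1, push 3): res(7,2)=38
after path 4 (12→7→2→1, push 5): res(7,2)=33
after path 5 (12→7→2→13→1, push 2): res(7,2)=31
after path 6 (12→0→7→2→13→1, push 3): res(7,2)=28
after path 7 (12→0→11→7→2→13→1, push 1): res(7,2)=27

Residual capacity of (7,2): 27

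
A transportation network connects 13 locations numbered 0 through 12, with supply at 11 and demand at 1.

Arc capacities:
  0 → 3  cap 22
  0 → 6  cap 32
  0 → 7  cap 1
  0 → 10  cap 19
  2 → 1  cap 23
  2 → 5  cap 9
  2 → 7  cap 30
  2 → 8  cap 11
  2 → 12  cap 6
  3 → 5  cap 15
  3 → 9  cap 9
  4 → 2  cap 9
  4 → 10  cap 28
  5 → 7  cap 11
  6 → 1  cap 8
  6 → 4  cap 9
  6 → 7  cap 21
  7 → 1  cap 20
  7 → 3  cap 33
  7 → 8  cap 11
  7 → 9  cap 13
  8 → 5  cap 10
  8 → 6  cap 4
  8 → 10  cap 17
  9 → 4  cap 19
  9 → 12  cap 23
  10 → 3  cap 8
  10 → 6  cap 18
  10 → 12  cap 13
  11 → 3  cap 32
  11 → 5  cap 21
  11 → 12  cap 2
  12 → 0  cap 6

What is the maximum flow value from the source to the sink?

augment #1: 11→5→7→1 bottleneck 11, total now 11
augment #2: 11→12→0→6→1 bottleneck 2, total now 13
augment #3: 11→3→9→4→2→1 bottleneck 9, total now 22

Maximum flow value: 22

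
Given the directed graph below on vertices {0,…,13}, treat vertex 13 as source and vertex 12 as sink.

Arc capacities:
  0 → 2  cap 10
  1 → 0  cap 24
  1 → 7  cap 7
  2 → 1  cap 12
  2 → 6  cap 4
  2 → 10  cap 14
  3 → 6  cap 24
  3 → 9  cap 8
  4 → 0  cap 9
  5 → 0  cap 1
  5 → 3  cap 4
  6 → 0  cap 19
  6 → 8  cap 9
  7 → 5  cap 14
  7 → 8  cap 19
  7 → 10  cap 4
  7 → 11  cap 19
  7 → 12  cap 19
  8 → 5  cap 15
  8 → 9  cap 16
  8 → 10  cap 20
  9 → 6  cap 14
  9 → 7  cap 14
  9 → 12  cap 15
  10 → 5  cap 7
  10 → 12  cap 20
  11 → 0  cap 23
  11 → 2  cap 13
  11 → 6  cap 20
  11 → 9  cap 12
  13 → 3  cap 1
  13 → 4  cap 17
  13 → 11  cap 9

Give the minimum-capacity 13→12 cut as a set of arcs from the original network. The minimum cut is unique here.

Min-cut arcs: {(4,0), (13,3), (13,11)} (total capacity 19)

augment #1: 13→3→9→12 push 1
augment #2: 13→11→9→12 push 9
augment #3: 13→4→0→2→10→12 push 9
max flow = 19; residual-reachable set from 13 gives S-side
cut edges (S→T): {(4,0), (13,3), (13,11)} total cap 19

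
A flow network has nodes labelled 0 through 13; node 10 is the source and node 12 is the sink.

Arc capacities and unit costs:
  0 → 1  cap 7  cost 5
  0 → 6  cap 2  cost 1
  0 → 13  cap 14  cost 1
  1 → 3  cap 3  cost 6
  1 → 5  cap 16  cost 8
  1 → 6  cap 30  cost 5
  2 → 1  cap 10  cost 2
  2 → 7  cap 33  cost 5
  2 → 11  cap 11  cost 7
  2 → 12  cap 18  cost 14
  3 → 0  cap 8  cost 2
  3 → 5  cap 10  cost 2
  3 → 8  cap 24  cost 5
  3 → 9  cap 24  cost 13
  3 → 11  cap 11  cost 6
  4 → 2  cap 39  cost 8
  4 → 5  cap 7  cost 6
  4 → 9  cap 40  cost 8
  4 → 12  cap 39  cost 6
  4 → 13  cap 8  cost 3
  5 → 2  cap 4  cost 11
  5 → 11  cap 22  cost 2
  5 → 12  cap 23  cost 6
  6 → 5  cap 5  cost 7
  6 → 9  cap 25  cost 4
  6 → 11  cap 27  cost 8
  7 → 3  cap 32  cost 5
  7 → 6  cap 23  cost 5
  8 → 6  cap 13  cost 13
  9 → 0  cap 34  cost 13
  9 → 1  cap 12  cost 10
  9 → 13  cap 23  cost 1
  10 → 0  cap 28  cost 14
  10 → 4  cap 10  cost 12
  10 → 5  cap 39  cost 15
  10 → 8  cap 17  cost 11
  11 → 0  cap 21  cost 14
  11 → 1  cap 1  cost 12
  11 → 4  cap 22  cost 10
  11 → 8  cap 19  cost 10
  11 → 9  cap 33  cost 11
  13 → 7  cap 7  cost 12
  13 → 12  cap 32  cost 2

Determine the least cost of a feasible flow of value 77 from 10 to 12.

Minimum cost for 77 units: 1837

shortest-cost path #1: 10→0→13→12 push 14 @ unit cost 17 (adds 238)
shortest-cost path #2: 10→4→13→12 push 8 @ unit cost 17 (adds 136)
shortest-cost path #3: 10→4→12 push 2 @ unit cost 18 (adds 36)
shortest-cost path #4: 10→5→12 push 23 @ unit cost 21 (adds 483)
shortest-cost path #5: 10→0→6→9→13→12 push 2 @ unit cost 22 (adds 44)
shortest-cost path #6: 10→0→1→6→9→13→12 push 7 @ unit cost 31 (adds 217)
shortest-cost path #7: 10→5→11→9→13→12 push 1 @ unit cost 31 (adds 31)
shortest-cost path #8: 10→5→11→9→13→4→12 push 8 @ unit cost 32 (adds 256)
shortest-cost path #9: 10→5→11→4→12 push 7 @ unit cost 33 (adds 231)
shortest-cost path #10: 10→8→6→9→11→4→12 push 5 @ unit cost 33 (adds 165)
total cost = 1837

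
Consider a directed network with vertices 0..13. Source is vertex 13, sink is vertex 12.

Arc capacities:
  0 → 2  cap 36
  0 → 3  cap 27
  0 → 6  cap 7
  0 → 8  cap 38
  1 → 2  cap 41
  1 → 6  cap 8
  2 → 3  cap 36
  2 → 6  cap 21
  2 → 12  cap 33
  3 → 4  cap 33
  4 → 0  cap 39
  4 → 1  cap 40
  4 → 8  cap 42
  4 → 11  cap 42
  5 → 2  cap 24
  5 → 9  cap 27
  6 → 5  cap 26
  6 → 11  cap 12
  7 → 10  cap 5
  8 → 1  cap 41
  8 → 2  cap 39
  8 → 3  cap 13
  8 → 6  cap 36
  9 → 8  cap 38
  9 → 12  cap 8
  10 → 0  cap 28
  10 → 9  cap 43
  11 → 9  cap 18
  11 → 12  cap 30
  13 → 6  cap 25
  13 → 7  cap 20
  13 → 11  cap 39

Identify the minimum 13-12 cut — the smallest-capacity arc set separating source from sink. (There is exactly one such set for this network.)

Min-cut arcs: {(7,10), (13,6), (13,11)} (total capacity 69)

augment #1: 13→11→12 push 30
augment #2: 13→11→9→12 push 8
augment #3: 13→6→5→2→12 push 24
augment #4: 13→7→10→0→2→12 push 5
augment #5: 13→11→9→8→2→12 push 1
augment #6: 13→6→5→9→8→2→12 push 1
max flow = 69; residual-reachable set from 13 gives S-side
cut edges (S→T): {(7,10), (13,6), (13,11)} total cap 69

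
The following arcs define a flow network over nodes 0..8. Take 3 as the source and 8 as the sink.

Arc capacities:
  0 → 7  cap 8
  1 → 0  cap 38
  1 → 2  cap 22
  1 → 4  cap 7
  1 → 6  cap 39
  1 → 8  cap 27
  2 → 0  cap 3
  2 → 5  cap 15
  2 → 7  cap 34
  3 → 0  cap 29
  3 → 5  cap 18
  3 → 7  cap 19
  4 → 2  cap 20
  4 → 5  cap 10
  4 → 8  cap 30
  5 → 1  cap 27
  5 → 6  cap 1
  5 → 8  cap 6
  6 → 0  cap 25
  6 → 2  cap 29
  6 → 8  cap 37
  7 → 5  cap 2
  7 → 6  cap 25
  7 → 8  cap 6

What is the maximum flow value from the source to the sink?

augment #1: 3→5→8 bottleneck 6, total now 6
augment #2: 3→7→8 bottleneck 6, total now 12
augment #3: 3→5→1→8 bottleneck 12, total now 24
augment #4: 3→7→6→8 bottleneck 13, total now 37
augment #5: 3→0→7→6→8 bottleneck 8, total now 45

Maximum flow value: 45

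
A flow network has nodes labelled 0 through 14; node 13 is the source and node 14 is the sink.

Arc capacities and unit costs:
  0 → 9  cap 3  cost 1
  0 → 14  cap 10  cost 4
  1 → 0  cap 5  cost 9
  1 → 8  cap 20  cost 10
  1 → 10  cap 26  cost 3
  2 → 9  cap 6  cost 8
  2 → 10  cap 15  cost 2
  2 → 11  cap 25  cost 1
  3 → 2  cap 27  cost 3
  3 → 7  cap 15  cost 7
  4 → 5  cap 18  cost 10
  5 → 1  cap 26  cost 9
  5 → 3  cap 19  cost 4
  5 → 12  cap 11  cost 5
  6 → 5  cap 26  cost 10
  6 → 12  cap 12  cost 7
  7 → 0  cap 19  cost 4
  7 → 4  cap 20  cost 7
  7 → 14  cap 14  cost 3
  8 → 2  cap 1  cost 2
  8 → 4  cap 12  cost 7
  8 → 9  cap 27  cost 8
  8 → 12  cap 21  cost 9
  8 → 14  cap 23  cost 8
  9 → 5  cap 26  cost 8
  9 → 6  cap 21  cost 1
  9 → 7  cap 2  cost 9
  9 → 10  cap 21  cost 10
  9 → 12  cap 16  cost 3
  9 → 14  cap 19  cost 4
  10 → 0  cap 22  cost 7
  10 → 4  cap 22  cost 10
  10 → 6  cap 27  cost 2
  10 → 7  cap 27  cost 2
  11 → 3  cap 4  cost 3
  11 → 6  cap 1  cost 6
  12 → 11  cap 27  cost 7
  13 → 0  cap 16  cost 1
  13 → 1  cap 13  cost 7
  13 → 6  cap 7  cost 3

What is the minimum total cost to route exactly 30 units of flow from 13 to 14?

Minimum cost for 30 units: 386

shortest-cost path #1: 13→0→14 push 10 @ unit cost 5 (adds 50)
shortest-cost path #2: 13→0→9→14 push 3 @ unit cost 6 (adds 18)
shortest-cost path #3: 13→1→10→7→14 push 13 @ unit cost 15 (adds 195)
shortest-cost path #4: 13→6→5→3→7→14 push 1 @ unit cost 27 (adds 27)
shortest-cost path #5: 13→6→5→3→2→9→14 push 3 @ unit cost 32 (adds 96)
total cost = 386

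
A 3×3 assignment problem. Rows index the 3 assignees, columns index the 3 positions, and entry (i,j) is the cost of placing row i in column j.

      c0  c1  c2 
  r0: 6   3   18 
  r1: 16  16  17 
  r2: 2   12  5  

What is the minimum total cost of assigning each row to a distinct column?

optimal assignment: row0→col1 (cost 3), row1→col2 (cost 17), row2→col0 (cost 2)
total = 3 + 17 + 2 = 22

Minimum assignment cost: 22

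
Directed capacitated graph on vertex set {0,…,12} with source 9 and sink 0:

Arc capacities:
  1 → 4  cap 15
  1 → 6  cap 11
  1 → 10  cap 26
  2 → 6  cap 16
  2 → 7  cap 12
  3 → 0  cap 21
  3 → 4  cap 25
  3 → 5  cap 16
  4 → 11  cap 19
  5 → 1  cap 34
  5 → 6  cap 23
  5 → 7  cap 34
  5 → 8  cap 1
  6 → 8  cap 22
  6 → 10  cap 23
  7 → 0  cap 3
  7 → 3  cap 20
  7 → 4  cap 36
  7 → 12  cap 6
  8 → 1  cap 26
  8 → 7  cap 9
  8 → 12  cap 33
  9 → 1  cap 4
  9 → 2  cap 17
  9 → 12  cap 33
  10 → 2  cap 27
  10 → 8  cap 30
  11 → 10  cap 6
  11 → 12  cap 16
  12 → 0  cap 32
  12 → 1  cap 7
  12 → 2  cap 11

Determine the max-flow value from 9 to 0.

Maximum flow value: 53

augment #1: 9→12→0 bottleneck 32, total now 32
augment #2: 9→2→7→0 bottleneck 3, total now 35
augment #3: 9→2→7→3→0 bottleneck 9, total now 44
augment #4: 9→1→6→8→7→3→0 bottleneck 4, total now 48
augment #5: 9→2→6→8→7→3→0 bottleneck 5, total now 53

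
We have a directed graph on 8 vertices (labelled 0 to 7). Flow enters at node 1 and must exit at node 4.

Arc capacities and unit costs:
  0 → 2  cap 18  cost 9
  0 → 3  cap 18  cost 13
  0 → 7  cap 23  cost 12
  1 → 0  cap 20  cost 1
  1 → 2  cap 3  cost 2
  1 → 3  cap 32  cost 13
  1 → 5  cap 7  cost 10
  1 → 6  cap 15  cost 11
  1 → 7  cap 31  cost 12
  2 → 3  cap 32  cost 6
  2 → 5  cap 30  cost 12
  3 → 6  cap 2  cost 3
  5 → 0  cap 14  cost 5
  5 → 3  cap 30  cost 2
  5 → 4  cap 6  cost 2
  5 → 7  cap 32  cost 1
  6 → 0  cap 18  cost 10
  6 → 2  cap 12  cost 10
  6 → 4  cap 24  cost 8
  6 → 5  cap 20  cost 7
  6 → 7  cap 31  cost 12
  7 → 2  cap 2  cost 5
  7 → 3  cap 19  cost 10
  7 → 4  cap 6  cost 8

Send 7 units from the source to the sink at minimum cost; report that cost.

shortest-cost path #1: 1→5→4 push 6 @ unit cost 12 (adds 72)
shortest-cost path #2: 1→6→4 push 1 @ unit cost 19 (adds 19)
total cost = 91

Minimum cost for 7 units: 91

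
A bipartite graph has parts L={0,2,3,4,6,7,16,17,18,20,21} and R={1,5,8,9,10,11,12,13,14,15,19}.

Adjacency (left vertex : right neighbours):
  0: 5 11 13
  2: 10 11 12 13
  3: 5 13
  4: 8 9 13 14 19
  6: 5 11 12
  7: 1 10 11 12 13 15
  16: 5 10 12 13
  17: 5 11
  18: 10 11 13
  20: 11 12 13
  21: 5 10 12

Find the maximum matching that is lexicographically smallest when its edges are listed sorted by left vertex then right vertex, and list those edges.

Lex-smallest maximum matching: {(0,5), (2,10), (3,13), (4,8), (6,11), (7,1), (16,12)}

|M| = 7 (so the lex-smallest maximum matching has 7 edges)
process left vertices in ascending order; for each, take the smallest-labelled available neighbour that still permits 7 edges overall, or leave it unmatched if none does
lex-smallest matching: {0-5, 2-10, 3-13, 4-8, 6-11, 7-1, 16-12}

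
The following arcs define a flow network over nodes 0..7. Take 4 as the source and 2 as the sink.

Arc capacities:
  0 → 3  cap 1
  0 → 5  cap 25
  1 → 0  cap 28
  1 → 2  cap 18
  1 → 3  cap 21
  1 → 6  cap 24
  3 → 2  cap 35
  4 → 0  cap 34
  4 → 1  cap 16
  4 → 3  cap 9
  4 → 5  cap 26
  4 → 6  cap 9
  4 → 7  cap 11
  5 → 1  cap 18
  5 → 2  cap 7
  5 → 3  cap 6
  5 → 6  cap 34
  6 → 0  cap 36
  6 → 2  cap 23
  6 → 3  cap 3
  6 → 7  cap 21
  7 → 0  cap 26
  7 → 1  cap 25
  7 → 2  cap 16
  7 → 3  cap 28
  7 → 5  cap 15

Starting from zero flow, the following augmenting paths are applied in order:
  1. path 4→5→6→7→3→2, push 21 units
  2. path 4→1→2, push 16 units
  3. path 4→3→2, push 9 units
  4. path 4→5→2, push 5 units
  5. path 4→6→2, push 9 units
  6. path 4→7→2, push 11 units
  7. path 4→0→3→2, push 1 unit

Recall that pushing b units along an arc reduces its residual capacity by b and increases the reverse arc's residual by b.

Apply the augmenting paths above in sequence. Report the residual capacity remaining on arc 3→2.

after path 1 (4→5→6→7→3→2, push 21): res(3,2)=14
after path 2 (4→1→2, push 16): res(3,2)=14
after path 3 (4→3→2, push 9): res(3,2)=5
after path 4 (4→5→2, push 5): res(3,2)=5
after path 5 (4→6→2, push 9): res(3,2)=5
after path 6 (4→7→2, push 11): res(3,2)=5
after path 7 (4→0→3→2, push 1): res(3,2)=4

Residual capacity of (3,2): 4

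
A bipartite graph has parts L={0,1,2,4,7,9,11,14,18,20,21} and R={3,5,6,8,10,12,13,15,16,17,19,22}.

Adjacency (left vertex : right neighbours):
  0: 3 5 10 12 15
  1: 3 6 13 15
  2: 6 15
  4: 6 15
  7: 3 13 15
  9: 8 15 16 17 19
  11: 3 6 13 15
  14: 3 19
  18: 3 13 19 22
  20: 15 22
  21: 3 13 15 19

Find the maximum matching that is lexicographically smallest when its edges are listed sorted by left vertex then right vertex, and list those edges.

Lex-smallest maximum matching: {(0,5), (1,3), (2,6), (4,15), (7,13), (9,8), (14,19), (18,22)}

|M| = 8 (so the lex-smallest maximum matching has 8 edges)
process left vertices in ascending order; for each, take the smallest-labelled available neighbour that still permits 8 edges overall, or leave it unmatched if none does
lex-smallest matching: {0-5, 1-3, 2-6, 4-15, 7-13, 9-8, 14-19, 18-22}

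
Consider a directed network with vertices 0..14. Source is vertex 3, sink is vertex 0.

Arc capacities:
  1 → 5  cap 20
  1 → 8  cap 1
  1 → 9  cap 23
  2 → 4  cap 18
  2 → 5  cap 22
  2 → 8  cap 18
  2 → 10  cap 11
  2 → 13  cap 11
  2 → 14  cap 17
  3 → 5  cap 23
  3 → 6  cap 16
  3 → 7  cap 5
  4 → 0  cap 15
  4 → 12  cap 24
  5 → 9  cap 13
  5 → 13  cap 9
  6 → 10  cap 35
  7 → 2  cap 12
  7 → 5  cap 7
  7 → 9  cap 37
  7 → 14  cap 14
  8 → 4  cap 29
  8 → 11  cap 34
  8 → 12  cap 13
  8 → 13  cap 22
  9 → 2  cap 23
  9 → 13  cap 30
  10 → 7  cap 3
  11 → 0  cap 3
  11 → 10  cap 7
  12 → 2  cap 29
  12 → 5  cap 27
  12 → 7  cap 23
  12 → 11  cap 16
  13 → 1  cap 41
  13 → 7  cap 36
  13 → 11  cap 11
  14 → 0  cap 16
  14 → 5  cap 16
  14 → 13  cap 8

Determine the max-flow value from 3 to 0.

augment #1: 3→7→14→0 bottleneck 5, total now 5
augment #2: 3→5→13→11→0 bottleneck 3, total now 8
augment #3: 3→5→9→2→4→0 bottleneck 13, total now 21
augment #4: 3→5→13→7→14→0 bottleneck 6, total now 27
augment #5: 3→6→10→7→14→0 bottleneck 3, total now 30

Maximum flow value: 30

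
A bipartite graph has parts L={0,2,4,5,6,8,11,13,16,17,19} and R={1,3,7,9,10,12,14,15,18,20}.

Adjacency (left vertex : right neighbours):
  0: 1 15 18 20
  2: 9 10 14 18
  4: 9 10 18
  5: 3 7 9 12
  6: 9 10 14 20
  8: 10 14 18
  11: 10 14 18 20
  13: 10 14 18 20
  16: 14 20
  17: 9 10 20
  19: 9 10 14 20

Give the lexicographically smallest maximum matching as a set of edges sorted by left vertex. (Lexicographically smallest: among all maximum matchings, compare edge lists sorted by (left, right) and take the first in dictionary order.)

|M| = 7 (so the lex-smallest maximum matching has 7 edges)
process left vertices in ascending order; for each, take the smallest-labelled available neighbour that still permits 7 edges overall, or leave it unmatched if none does
lex-smallest matching: {0-1, 2-9, 4-10, 5-3, 6-14, 8-18, 11-20}

Lex-smallest maximum matching: {(0,1), (2,9), (4,10), (5,3), (6,14), (8,18), (11,20)}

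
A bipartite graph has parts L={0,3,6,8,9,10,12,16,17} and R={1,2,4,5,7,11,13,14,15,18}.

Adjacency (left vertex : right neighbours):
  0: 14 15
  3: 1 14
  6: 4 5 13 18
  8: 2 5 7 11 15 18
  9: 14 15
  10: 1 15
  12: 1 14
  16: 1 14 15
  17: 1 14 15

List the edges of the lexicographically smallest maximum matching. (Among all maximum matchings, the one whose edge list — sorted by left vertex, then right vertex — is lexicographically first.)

|M| = 5 (so the lex-smallest maximum matching has 5 edges)
process left vertices in ascending order; for each, take the smallest-labelled available neighbour that still permits 5 edges overall, or leave it unmatched if none does
lex-smallest matching: {0-14, 3-1, 6-4, 8-2, 9-15}

Lex-smallest maximum matching: {(0,14), (3,1), (6,4), (8,2), (9,15)}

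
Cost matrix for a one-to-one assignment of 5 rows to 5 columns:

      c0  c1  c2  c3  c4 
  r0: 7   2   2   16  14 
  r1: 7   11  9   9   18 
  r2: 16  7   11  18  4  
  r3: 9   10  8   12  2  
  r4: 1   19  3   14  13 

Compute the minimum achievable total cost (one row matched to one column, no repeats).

optimal assignment: row0→col2 (cost 2), row1→col3 (cost 9), row2→col1 (cost 7), row3→col4 (cost 2), row4→col0 (cost 1)
total = 2 + 9 + 7 + 2 + 1 = 21

Minimum assignment cost: 21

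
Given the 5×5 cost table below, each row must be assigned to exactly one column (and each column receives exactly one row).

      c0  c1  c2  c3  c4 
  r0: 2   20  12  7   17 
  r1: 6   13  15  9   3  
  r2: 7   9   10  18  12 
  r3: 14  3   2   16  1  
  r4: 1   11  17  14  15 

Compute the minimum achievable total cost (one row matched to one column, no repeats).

optimal assignment: row0→col3 (cost 7), row1→col4 (cost 3), row2→col1 (cost 9), row3→col2 (cost 2), row4→col0 (cost 1)
total = 7 + 3 + 9 + 2 + 1 = 22

Minimum assignment cost: 22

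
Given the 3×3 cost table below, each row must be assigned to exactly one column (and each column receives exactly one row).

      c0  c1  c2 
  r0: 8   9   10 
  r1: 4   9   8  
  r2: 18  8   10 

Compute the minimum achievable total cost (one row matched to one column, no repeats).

optimal assignment: row0→col2 (cost 10), row1→col0 (cost 4), row2→col1 (cost 8)
total = 10 + 4 + 8 = 22

Minimum assignment cost: 22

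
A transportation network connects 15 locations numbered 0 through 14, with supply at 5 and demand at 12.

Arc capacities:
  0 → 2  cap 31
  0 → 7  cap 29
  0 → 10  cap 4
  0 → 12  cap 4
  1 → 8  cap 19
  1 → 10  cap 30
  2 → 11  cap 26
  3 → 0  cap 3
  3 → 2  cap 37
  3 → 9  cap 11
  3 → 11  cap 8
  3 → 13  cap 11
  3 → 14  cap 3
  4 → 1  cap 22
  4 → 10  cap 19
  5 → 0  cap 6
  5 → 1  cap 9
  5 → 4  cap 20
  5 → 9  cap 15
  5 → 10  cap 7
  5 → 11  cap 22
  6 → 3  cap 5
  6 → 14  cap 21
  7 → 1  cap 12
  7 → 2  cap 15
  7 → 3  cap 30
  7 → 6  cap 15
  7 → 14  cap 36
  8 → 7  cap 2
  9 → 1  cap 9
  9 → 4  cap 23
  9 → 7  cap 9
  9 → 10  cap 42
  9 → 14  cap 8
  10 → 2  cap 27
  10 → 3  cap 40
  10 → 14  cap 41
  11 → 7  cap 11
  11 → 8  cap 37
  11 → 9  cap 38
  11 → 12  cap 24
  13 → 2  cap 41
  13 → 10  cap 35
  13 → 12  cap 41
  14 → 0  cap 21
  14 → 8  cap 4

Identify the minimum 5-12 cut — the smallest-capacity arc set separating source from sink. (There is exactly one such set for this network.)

augment #1: 5→0→12 push 4
augment #2: 5→11→12 push 22
augment #3: 5→0→2→11→12 push 2
augment #4: 5→10→3→13→12 push 7
augment #5: 5→1→10→3→13→12 push 4
max flow = 39; residual-reachable set from 5 gives S-side
cut edges (S→T): {(0,12), (3,13), (11,12)} total cap 39

Min-cut arcs: {(0,12), (3,13), (11,12)} (total capacity 39)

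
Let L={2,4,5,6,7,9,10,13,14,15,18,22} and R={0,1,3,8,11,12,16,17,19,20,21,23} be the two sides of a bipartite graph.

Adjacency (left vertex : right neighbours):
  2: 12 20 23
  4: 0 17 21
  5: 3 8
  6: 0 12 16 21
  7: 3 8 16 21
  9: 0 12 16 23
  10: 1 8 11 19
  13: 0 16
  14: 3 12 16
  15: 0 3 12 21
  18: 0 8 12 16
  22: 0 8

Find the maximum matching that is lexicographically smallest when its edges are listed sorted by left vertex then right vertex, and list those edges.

|M| = 10 (so the lex-smallest maximum matching has 10 edges)
process left vertices in ascending order; for each, take the smallest-labelled available neighbour that still permits 10 edges overall, or leave it unmatched if none does
lex-smallest matching: {2-20, 4-17, 5-3, 6-0, 7-8, 9-23, 10-1, 13-16, 14-12, 15-21}

Lex-smallest maximum matching: {(2,20), (4,17), (5,3), (6,0), (7,8), (9,23), (10,1), (13,16), (14,12), (15,21)}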